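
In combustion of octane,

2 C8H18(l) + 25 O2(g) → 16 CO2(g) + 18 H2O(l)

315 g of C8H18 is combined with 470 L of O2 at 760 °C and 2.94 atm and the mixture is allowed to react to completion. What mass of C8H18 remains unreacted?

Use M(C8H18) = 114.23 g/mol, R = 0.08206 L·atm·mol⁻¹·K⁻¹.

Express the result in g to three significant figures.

166 g

n(C8H18) = 315 / 114.23 = 2.758 mol
n(O2) = PV/RT = (2.94 × 470) / (0.08206 × 1033.15) = 16.30 mol
For 2.758 mol C8H18, stoichiometry requires (25/2) × 2.758 = 34.48 mol O2; 16.30 mol is available, so O2 is limiting.
n(C8H18) consumed = (2/25) × 16.30 = 1.304 mol; remaining = 2.758 − 1.304 = 1.454 mol
m(C8H18) = 1.454 × 114.23 = 166.1 g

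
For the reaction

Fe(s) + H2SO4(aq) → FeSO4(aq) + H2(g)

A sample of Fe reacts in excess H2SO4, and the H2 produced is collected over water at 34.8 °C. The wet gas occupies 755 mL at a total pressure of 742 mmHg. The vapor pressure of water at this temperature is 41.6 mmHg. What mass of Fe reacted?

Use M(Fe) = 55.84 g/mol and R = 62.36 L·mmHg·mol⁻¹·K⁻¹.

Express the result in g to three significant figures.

1.54 g

P(H2) = 742 − 41.6 = 700.4 mmHg
n(H2) = PV/RT = (700.4 × 0.7550) / (62.36 × 307.95) = 0.02754 mol
n(Fe) = (1/1) × 0.02754 = 0.02754 mol
m(Fe) = 0.02754 × 55.84 = 1.538 g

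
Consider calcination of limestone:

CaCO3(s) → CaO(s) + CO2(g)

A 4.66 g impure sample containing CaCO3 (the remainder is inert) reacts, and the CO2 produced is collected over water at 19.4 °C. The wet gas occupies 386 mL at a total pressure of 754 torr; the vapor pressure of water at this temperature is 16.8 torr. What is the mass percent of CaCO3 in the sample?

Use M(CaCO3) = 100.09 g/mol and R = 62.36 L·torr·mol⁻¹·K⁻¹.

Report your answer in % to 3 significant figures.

P(CO2) = 754 − 16.8 = 737.2 torr
n(CO2) = PV/RT = (737.2 × 0.3860) / (62.36 × 292.55) = 0.01560 mol
n(CaCO3) = (1/1) × 0.01560 = 0.01560 mol
m(CaCO3) = 0.01560 × 100.09 = 1.561 g
%CaCO3 = 1.561 / 4.66 × 100 = 33.50%

33.5 %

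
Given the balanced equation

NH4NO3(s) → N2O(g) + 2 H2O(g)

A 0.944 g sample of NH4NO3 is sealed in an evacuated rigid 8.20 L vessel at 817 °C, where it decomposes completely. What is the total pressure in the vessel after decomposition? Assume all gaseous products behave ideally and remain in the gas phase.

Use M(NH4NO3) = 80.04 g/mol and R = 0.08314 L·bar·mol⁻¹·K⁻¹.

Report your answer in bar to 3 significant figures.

n(NH4NO3) = 0.944 / 80.04 = 0.01179 mol
n(gas produced) = (3/1) × 0.01179 = 0.03537 mol
P = nRT/V = 0.03537 × 0.08314 × 1090.15 / 8.20 = 0.3909 bar

0.391 bar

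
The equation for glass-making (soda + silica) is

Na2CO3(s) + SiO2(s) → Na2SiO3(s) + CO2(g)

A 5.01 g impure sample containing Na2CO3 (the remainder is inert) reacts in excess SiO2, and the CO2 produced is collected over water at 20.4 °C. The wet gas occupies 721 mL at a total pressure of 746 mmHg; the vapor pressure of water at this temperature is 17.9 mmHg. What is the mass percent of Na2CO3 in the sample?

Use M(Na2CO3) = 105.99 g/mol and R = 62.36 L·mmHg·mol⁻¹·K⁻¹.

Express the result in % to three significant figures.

60.7 %

P(CO2) = 746 − 17.9 = 728.1 mmHg
n(CO2) = PV/RT = (728.1 × 0.7210) / (62.36 × 293.55) = 0.02868 mol
n(Na2CO3) = (1/1) × 0.02868 = 0.02868 mol
m(Na2CO3) = 0.02868 × 105.99 = 3.040 g
%Na2CO3 = 3.040 / 5.01 × 100 = 60.68%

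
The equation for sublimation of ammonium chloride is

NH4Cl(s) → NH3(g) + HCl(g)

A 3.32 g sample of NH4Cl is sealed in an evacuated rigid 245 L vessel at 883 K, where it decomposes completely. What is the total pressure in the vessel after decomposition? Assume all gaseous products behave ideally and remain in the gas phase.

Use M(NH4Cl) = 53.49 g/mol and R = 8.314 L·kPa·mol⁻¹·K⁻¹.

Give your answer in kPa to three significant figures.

n(NH4Cl) = 3.32 / 53.49 = 0.06207 mol
n(gas produced) = (2/1) × 0.06207 = 0.1241 mol
P = nRT/V = 0.1241 × 8.314 × 883 / 245 = 3.719 kPa

3.72 kPa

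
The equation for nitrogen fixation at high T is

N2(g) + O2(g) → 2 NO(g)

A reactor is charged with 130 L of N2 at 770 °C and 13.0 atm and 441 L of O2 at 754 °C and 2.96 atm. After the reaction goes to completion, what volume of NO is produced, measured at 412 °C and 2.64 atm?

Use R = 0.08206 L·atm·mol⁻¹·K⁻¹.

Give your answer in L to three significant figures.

660 L

n(N2) = PV/RT = (13.0 × 130) / (0.08206 × 1043.15) = 19.74 mol
n(O2) = PV/RT = (2.96 × 441) / (0.08206 × 1027.15) = 15.49 mol
For 19.74 mol N2, stoichiometry requires (1/1) × 19.74 = 19.74 mol O2; 15.49 mol is available, so O2 is limiting.
n(NO) = (2/1) × 15.49 = 30.98 mol
V(NO) = nRT/P = 30.98 × 0.08206 × 685.15 / 2.64 = 659.8 L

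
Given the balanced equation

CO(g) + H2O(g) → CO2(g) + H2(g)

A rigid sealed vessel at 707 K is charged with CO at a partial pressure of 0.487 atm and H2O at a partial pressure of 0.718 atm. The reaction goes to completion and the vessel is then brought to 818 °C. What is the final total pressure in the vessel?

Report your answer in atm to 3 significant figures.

1.86 atm

With V and T fixed, P_i ∝ n_i, so the mole ratios apply directly to partial pressures at 707 K.
P(H2O) required for 0.487 atm of CO = (1/1) × 0.487 = 0.4870 atm; available 0.718 atm, so CO is limiting.
P(H2O) remaining = 0.718 − (1/1) × 0.487 = 0.2310 atm
P(gaseous products) = (1+1)/1 × 0.487 = 0.9740 atm
P_total at 707 K = 0.2310 + 0.9740 = 1.205 atm
Scaling to 818 °C: P = 1.205 × 1091.15/707 = 1.860 atm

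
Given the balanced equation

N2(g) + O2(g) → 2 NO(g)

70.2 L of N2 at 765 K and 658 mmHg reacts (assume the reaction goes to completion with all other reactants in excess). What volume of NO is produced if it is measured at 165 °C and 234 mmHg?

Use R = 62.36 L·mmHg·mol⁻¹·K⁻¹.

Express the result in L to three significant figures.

226 L

n(N2) = PV/RT = (658 × 70.2) / (62.36 × 765) = 0.9683 mol
n(NO) = (2/1) × 0.9683 = 1.937 mol
V = nRT/P = 1.937 × 62.36 × 438.15 / 234 = 226.2 L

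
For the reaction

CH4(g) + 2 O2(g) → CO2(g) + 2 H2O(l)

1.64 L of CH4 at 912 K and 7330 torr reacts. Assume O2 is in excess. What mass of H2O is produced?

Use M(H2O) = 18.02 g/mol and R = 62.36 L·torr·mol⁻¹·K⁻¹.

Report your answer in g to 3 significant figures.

7.62 g

n(CH4) = PV/RT = (7330 × 1.64) / (62.36 × 912) = 0.2114 mol
n(H2O) = (2/1) × 0.2114 = 0.4228 mol
m(H2O) = 0.4228 × 18.02 = 7.619 g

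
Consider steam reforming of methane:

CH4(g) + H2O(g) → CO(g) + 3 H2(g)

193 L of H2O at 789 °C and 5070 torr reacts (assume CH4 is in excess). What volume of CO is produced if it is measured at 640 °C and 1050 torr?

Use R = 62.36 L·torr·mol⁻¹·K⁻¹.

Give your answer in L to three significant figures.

n(H2O) = PV/RT = (5070 × 193) / (62.36 × 1062.15) = 14.77 mol
n(CO) = (1/1) × 14.77 = 14.77 mol
V = nRT/P = 14.77 × 62.36 × 913.15 / 1050 = 801.0 L

801 L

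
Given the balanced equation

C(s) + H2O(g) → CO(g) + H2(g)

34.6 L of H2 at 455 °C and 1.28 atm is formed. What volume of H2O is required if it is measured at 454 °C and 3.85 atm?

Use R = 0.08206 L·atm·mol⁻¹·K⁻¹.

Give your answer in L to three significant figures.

n(H2) = PV/RT = (1.28 × 34.6) / (0.08206 × 728.15) = 0.7412 mol
n(H2O) = (1/1) × 0.7412 = 0.7412 mol
V = nRT/P = 0.7412 × 0.08206 × 727.15 / 3.85 = 11.49 L

11.5 L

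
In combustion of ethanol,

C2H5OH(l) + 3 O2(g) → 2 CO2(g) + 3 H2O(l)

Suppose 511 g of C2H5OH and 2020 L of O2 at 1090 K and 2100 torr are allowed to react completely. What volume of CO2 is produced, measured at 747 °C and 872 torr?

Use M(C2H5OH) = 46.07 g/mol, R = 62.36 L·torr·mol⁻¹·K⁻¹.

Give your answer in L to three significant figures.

n(C2H5OH) = 511 / 46.07 = 11.09 mol
n(O2) = PV/RT = (2100 × 2020) / (62.36 × 1090) = 62.41 mol
For 11.09 mol C2H5OH, stoichiometry requires (3/1) × 11.09 = 33.27 mol O2; 62.41 mol is available, so C2H5OH is limiting.
n(CO2) = (2/1) × 11.09 = 22.18 mol
V(CO2) = nRT/P = 22.18 × 62.36 × 1020.15 / 872 = 1618 L

1620 L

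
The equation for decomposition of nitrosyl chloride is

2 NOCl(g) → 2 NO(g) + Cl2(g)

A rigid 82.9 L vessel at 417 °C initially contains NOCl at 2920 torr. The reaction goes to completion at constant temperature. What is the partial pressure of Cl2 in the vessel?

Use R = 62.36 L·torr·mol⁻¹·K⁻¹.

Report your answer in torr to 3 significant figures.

n(NOCl)₀ = PV/RT = (2920 × 82.9) / (62.36 × 690.15) = 5.625 mol
n(Cl2) = (1/2) × 5.625 = 2.812 mol
P(Cl2) = nRT/V = 2.812 × 62.36 × 690.15 / 82.9 = 1460 torr

1460 torr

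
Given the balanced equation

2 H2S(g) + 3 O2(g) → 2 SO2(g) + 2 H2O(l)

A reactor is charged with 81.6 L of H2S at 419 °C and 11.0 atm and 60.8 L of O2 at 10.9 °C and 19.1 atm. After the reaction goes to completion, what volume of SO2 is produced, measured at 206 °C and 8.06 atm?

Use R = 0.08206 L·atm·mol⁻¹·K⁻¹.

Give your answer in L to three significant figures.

77.1 L

n(H2S) = PV/RT = (11.0 × 81.6) / (0.08206 × 692.15) = 15.80 mol
n(O2) = PV/RT = (19.1 × 60.8) / (0.08206 × 284.05) = 49.82 mol
For 15.80 mol H2S, stoichiometry requires (3/2) × 15.80 = 23.70 mol O2; 49.82 mol is available, so H2S is limiting.
n(SO2) = (2/2) × 15.80 = 15.80 mol
V(SO2) = nRT/P = 15.80 × 0.08206 × 479.15 / 8.06 = 77.08 L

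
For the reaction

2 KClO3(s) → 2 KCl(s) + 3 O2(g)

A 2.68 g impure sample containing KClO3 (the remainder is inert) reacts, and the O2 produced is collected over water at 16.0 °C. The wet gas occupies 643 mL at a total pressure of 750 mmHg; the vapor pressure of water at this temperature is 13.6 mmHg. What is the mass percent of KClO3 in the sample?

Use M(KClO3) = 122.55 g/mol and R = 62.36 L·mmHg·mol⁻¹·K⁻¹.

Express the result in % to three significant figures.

P(O2) = 750 − 13.6 = 736.4 mmHg
n(O2) = PV/RT = (736.4 × 0.6430) / (62.36 × 289.15) = 0.02626 mol
n(KClO3) = (2/3) × 0.02626 = 0.01751 mol
m(KClO3) = 0.01751 × 122.55 = 2.146 g
%KClO3 = 2.146 / 2.68 × 100 = 80.07%

80.1 %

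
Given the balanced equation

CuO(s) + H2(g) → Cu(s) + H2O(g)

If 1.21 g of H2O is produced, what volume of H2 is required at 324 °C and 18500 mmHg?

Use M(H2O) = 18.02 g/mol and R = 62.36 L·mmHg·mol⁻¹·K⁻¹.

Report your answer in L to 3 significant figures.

0.135 L

n(H2O) = 1.210 / 18.02 = 0.06715 mol
n(H2) = (1/1) × 0.06715 = 0.06715 mol
V = nRT/P = 0.06715 × 62.36 × 597.15 / 18500 = 0.1352 L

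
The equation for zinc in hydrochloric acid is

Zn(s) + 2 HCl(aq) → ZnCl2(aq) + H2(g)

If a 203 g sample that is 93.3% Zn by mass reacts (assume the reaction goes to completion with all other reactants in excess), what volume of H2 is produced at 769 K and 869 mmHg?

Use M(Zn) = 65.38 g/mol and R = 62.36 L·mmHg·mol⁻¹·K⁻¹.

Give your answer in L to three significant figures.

mass of Zn = 203 × 93.3/100 = 189.4 g
n(Zn) = 189.4 / 65.38 = 2.897 mol
n(H2) = (1/1) × 2.897 = 2.897 mol
V = nRT/P = 2.897 × 62.36 × 769 / 869 = 159.9 L

160 L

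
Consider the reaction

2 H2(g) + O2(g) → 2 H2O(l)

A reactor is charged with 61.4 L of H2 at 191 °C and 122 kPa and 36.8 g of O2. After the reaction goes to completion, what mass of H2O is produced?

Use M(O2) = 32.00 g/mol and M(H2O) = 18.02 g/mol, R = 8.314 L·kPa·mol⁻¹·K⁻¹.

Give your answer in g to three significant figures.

n(H2) = PV/RT = (122 × 61.4) / (8.314 × 464.15) = 1.941 mol
n(O2) = 36.8 / 32.00 = 1.150 mol
For 1.941 mol H2, stoichiometry requires (1/2) × 1.941 = 0.9705 mol O2; 1.150 mol is available, so H2 is limiting.
n(H2O) = (2/2) × 1.941 = 1.941 mol
m(H2O) = 1.941 × 18.02 = 34.98 g

35.0 g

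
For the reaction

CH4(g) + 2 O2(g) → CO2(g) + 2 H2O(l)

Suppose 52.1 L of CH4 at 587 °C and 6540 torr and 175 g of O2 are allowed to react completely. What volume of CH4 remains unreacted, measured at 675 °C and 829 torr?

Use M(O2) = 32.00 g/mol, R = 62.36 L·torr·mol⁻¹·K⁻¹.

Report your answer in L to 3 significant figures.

258 L

n(CH4) = PV/RT = (6540 × 52.1) / (62.36 × 860.15) = 6.352 mol
n(O2) = 175 / 32.00 = 5.469 mol
For 6.352 mol CH4, stoichiometry requires (2/1) × 6.352 = 12.70 mol O2; 5.469 mol is available, so O2 is limiting.
n(CH4) consumed = (1/2) × 5.469 = 2.735 mol; remaining = 6.352 − 2.735 = 3.617 mol
V(CH4) = nRT/P = 3.617 × 62.36 × 948.15 / 829 = 258.0 L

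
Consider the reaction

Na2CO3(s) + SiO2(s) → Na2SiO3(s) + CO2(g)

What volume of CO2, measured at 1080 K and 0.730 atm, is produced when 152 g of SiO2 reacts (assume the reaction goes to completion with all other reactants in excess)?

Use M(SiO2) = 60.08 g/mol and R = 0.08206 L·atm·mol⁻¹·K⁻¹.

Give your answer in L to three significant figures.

307 L

n(SiO2) = 152.0 / 60.08 = 2.530 mol
n(CO2) = (1/1) × 2.530 = 2.530 mol
V = nRT/P = 2.530 × 0.08206 × 1080 / 0.730 = 307.2 L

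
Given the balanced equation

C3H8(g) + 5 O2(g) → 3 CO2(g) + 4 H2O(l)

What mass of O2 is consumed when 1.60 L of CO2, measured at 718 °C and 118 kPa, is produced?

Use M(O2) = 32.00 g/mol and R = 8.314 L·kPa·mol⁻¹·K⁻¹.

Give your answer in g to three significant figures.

n(CO2) = PV/RT = (118 × 1.60) / (8.314 × 991.15) = 0.02291 mol
n(O2) = (5/3) × 0.02291 = 0.03818 mol
m(O2) = 0.03818 × 32.00 = 1.222 g

1.22 g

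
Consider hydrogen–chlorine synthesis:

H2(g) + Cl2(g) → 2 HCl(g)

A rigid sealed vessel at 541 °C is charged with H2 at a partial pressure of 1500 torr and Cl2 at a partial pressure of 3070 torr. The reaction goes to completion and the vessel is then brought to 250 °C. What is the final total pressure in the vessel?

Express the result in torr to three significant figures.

2940 torr

With V and T fixed, P_i ∝ n_i, so the mole ratios apply directly to partial pressures at 541 °C.
P(Cl2) required for 1500 torr of H2 = (1/1) × 1500 = 1500 torr; available 3070 torr, so H2 is limiting.
P(Cl2) remaining = 3070 − (1/1) × 1500 = 1570 torr
P(gaseous products) = (2)/1 × 1500 = 3000 torr
P_total at 541 °C = 1570 + 3000 = 4570 torr
Scaling to 250 °C: P = 4570 × 523.15/814.15 = 2937 torr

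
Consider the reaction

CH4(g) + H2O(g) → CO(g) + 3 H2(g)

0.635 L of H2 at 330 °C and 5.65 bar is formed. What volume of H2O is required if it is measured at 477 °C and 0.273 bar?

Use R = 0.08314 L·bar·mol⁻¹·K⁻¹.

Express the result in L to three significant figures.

5.45 L

n(H2) = PV/RT = (5.65 × 0.635) / (0.08314 × 603.15) = 0.07155 mol
n(H2O) = (1/3) × 0.07155 = 0.02385 mol
V = nRT/P = 0.02385 × 0.08314 × 750.15 / 0.273 = 5.449 L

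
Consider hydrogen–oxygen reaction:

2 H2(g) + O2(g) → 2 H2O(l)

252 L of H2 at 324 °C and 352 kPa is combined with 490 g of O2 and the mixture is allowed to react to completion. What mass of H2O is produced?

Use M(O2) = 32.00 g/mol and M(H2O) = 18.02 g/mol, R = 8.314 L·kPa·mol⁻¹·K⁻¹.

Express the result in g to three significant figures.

322 g

n(H2) = PV/RT = (352 × 252) / (8.314 × 597.15) = 17.87 mol
n(O2) = 490 / 32.00 = 15.31 mol
For 17.87 mol H2, stoichiometry requires (1/2) × 17.87 = 8.935 mol O2; 15.31 mol is available, so H2 is limiting.
n(H2O) = (2/2) × 17.87 = 17.87 mol
m(H2O) = 17.87 × 18.02 = 322.0 g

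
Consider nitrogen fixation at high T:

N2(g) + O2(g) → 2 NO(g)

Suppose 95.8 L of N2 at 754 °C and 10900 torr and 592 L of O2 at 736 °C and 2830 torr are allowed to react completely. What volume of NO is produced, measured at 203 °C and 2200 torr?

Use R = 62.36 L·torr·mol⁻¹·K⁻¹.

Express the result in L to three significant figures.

440 L

n(N2) = PV/RT = (10900 × 95.8) / (62.36 × 1027.15) = 16.30 mol
n(O2) = PV/RT = (2830 × 592) / (62.36 × 1009.15) = 26.62 mol
For 16.30 mol N2, stoichiometry requires (1/1) × 16.30 = 16.30 mol O2; 26.62 mol is available, so N2 is limiting.
n(NO) = (2/1) × 16.30 = 32.60 mol
V(NO) = nRT/P = 32.60 × 62.36 × 476.15 / 2200 = 440.0 L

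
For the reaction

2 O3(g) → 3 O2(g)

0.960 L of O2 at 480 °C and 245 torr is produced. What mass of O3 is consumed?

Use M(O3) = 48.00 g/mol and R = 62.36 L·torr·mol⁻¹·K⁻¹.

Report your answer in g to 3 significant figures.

n(O2) = PV/RT = (245 × 0.960) / (62.36 × 753.15) = 0.005008 mol
n(O3) = (2/3) × 0.005008 = 0.003339 mol
m(O3) = 0.003339 × 48.00 = 0.1603 g

0.160 g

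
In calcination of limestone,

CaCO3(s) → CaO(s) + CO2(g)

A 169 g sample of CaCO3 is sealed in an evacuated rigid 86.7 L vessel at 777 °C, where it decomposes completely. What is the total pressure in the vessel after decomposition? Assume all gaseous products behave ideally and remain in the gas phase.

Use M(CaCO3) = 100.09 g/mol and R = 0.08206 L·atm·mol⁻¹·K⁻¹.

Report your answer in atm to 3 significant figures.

n(CaCO3) = 169 / 100.09 = 1.688 mol
n(gas produced) = (1/1) × 1.688 = 1.688 mol
P = nRT/V = 1.688 × 0.08206 × 1050.15 / 86.7 = 1.678 atm

1.68 atm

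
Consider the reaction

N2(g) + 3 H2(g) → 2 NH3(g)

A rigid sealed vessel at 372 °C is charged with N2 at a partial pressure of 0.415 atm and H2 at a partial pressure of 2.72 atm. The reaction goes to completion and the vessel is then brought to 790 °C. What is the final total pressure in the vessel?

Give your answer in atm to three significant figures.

Because the vessel is rigid and T is held at 372 °C, work the stoichiometry in partial pressures (P_i = n_iRT/V).
P(H2) required for 0.415 atm of N2 = (3/1) × 0.415 = 1.245 atm; available 2.72 atm, so N2 is limiting.
P(H2) remaining = 2.72 − (3/1) × 0.415 = 1.475 atm
P(gaseous products) = (2)/1 × 0.415 = 0.8300 atm
P_total at 372 °C = 1.475 + 0.8300 = 2.305 atm
Scaling to 790 °C: P = 2.305 × 1063.15/645.15 = 3.798 atm

3.80 atm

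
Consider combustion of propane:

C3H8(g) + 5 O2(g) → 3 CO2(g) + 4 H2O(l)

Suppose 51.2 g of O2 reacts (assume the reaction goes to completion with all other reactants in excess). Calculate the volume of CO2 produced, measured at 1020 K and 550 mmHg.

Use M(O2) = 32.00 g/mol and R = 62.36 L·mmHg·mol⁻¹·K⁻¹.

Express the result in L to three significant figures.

111 L

n(O2) = 51.20 / 32.00 = 1.600 mol
n(CO2) = (3/5) × 1.600 = 0.9600 mol
V = nRT/P = 0.9600 × 62.36 × 1020 / 550 = 111.0 L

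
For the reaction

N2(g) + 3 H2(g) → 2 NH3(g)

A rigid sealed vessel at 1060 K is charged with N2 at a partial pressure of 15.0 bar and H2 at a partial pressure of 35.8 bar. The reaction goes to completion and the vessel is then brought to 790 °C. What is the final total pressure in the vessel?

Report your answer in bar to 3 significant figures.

Because the vessel is rigid and T is held at 1060 K, work the stoichiometry in partial pressures (P_i = n_iRT/V).
P(H2) required for 15.0 bar of N2 = (3/1) × 15.0 = 45.00 bar; available 35.8 bar, so H2 is limiting.
P(N2) remaining = 15.0 − (1/3) × 35.8 = 3.067 bar
P(gaseous products) = (2)/3 × 35.8 = 23.87 bar
P_total at 1060 K = 3.067 + 23.87 = 26.94 bar
Scaling to 790 °C: P = 26.94 × 1063.15/1060 = 27.02 bar

27.0 bar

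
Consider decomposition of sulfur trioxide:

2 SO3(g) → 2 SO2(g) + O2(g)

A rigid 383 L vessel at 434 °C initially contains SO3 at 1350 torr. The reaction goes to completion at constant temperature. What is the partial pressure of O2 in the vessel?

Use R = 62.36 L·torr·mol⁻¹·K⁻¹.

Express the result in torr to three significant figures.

675 torr

n(SO3)₀ = PV/RT = (1350 × 383) / (62.36 × 707.15) = 11.73 mol
n(O2) = (1/2) × 11.73 = 5.865 mol
P(O2) = nRT/V = 5.865 × 62.36 × 707.15 / 383 = 675.3 torr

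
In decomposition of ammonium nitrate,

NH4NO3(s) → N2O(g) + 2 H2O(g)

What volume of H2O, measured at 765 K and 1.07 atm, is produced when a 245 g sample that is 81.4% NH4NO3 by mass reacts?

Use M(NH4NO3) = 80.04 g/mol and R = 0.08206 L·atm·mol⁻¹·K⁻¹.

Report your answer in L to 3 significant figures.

mass of NH4NO3 = 245 × 81.4/100 = 199.4 g
n(NH4NO3) = 199.4 / 80.04 = 2.491 mol
n(H2O) = (2/1) × 2.491 = 4.982 mol
V = nRT/P = 4.982 × 0.08206 × 765 / 1.07 = 292.3 L

292 L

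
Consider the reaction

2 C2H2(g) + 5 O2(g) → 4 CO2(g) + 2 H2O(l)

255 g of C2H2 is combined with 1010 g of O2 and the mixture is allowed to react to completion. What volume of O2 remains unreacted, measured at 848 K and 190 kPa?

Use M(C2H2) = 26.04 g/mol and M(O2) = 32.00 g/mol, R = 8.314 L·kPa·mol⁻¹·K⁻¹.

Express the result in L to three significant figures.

263 L

n(C2H2) = 255 / 26.04 = 9.793 mol
n(O2) = 1010 / 32.00 = 31.56 mol
For 9.793 mol C2H2, stoichiometry requires (5/2) × 9.793 = 24.48 mol O2; 31.56 mol is available, so C2H2 is limiting.
n(O2) consumed = (5/2) × 9.793 = 24.48 mol; remaining = 31.56 − 24.48 = 7.080 mol
V(O2) = nRT/P = 7.080 × 8.314 × 848 / 190 = 262.7 L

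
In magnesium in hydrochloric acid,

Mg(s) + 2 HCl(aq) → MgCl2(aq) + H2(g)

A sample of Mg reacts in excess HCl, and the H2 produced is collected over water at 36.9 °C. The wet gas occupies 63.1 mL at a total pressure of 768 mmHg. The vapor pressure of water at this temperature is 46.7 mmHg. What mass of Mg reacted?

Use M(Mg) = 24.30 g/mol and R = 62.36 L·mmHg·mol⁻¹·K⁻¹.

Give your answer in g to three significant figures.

0.0572 g

P(H2) = 768 − 46.7 = 721.3 mmHg
n(H2) = PV/RT = (721.3 × 0.06310) / (62.36 × 310.05) = 0.002354 mol
n(Mg) = (1/1) × 0.002354 = 0.002354 mol
m(Mg) = 0.002354 × 24.30 = 0.05720 g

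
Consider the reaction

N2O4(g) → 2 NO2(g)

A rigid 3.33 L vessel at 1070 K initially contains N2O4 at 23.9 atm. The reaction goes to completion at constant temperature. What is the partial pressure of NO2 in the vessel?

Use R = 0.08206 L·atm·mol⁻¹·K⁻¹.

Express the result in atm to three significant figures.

n(N2O4)₀ = PV/RT = (23.9 × 3.33) / (0.08206 × 1070) = 0.9064 mol
n(NO2) = (2/1) × 0.9064 = 1.813 mol
P(NO2) = nRT/V = 1.813 × 0.08206 × 1070 / 3.33 = 47.80 atm

47.8 atm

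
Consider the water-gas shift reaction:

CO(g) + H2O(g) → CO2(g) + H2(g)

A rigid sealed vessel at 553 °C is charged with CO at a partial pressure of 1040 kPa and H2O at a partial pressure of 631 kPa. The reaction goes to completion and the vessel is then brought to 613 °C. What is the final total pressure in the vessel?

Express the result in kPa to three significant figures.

At constant V, partial pressures at 553 °C are proportional to moles, so apply stoichiometry directly to pressures.
P(H2O) required for 1040 kPa of CO = (1/1) × 1040 = 1040 kPa; available 631 kPa, so H2O is limiting.
P(CO) remaining = 1040 − (1/1) × 631 = 409.0 kPa
P(gaseous products) = (1+1)/1 × 631 = 1262 kPa
P_total at 553 °C = 409.0 + 1262 = 1671 kPa
Scaling to 613 °C: P = 1671 × 886.15/826.15 = 1792 kPa

1790 kPa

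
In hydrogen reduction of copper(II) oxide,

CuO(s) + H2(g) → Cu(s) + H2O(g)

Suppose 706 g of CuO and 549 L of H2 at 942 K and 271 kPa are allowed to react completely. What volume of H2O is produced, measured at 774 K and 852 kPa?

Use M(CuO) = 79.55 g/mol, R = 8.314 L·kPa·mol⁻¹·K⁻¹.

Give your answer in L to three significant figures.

n(CuO) = 706 / 79.55 = 8.875 mol
n(H2) = PV/RT = (271 × 549) / (8.314 × 942) = 19.00 mol
For 8.875 mol CuO, stoichiometry requires (1/1) × 8.875 = 8.875 mol H2; 19.00 mol is available, so CuO is limiting.
n(H2O) = (1/1) × 8.875 = 8.875 mol
V(H2O) = nRT/P = 8.875 × 8.314 × 774 / 852 = 67.03 L

67.0 L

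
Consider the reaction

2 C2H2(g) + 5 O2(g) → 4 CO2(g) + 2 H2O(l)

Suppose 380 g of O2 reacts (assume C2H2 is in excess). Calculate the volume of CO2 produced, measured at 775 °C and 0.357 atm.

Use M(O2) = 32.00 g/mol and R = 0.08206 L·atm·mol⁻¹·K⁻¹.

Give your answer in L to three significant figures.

2290 L

n(O2) = 380.0 / 32.00 = 11.88 mol
n(CO2) = (4/5) × 11.88 = 9.504 mol
V = nRT/P = 9.504 × 0.08206 × 1048.15 / 0.357 = 2290 L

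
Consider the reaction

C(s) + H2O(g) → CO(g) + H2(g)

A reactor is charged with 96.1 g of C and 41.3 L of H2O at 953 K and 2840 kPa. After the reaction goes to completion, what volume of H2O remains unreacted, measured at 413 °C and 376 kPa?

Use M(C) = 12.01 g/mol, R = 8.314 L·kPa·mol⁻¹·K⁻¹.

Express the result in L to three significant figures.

103 L

n(C) = 96.1 / 12.01 = 8.002 mol
n(H2O) = PV/RT = (2840 × 41.3) / (8.314 × 953) = 14.80 mol
For 8.002 mol C, stoichiometry requires (1/1) × 8.002 = 8.002 mol H2O; 14.80 mol is available, so C is limiting.
n(H2O) consumed = (1/1) × 8.002 = 8.002 mol; remaining = 14.80 − 8.002 = 6.798 mol
V(H2O) = nRT/P = 6.798 × 8.314 × 686.15 / 376 = 103.1 L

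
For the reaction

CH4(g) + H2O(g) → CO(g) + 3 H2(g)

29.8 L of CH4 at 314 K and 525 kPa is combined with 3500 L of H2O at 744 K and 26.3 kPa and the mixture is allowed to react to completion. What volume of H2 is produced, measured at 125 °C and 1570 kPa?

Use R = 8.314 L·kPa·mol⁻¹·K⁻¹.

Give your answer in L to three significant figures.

37.9 L

n(CH4) = PV/RT = (525 × 29.8) / (8.314 × 314) = 5.993 mol
n(H2O) = PV/RT = (26.3 × 3500) / (8.314 × 744) = 14.88 mol
For 5.993 mol CH4, stoichiometry requires (1/1) × 5.993 = 5.993 mol H2O; 14.88 mol is available, so CH4 is limiting.
n(H2) = (3/1) × 5.993 = 17.98 mol
V(H2) = nRT/P = 17.98 × 8.314 × 398.15 / 1570 = 37.91 L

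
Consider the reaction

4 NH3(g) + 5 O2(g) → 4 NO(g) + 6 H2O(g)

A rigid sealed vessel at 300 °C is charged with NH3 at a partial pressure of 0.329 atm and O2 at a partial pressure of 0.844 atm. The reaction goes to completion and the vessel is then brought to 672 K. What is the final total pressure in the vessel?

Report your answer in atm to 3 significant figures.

1.47 atm

With V and T fixed, P_i ∝ n_i, so the mole ratios apply directly to partial pressures at 300 °C.
P(O2) required for 0.329 atm of NH3 = (5/4) × 0.329 = 0.4113 atm; available 0.844 atm, so NH3 is limiting.
P(O2) remaining = 0.844 − (5/4) × 0.329 = 0.4327 atm
P(gaseous products) = (4+6)/4 × 0.329 = 0.8225 atm
P_total at 300 °C = 0.4327 + 0.8225 = 1.255 atm
Scaling to 672 K: P = 1.255 × 672/573.15 = 1.471 atm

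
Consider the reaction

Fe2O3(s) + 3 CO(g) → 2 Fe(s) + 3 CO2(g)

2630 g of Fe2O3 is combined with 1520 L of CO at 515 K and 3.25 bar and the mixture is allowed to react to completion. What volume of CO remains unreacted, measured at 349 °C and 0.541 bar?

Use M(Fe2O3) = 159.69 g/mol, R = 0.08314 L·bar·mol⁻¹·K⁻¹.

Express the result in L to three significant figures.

n(Fe2O3) = 2630 / 159.69 = 16.47 mol
n(CO) = PV/RT = (3.25 × 1520) / (0.08314 × 515) = 115.4 mol
For 16.47 mol Fe2O3, stoichiometry requires (3/1) × 16.47 = 49.41 mol CO; 115.4 mol is available, so Fe2O3 is limiting.
n(CO) consumed = (3/1) × 16.47 = 49.41 mol; remaining = 115.4 − 49.41 = 65.99 mol
V(CO) = nRT/P = 65.99 × 0.08314 × 622.15 / 0.541 = 6309 L

6310 L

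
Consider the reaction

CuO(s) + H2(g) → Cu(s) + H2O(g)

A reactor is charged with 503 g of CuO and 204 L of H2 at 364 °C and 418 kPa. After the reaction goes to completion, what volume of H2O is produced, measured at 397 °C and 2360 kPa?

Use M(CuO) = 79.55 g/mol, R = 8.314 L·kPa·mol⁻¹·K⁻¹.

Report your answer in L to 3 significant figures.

n(CuO) = 503 / 79.55 = 6.323 mol
n(H2) = PV/RT = (418 × 204) / (8.314 × 637.15) = 16.10 mol
For 6.323 mol CuO, stoichiometry requires (1/1) × 6.323 = 6.323 mol H2; 16.10 mol is available, so CuO is limiting.
n(H2O) = (1/1) × 6.323 = 6.323 mol
V(H2O) = nRT/P = 6.323 × 8.314 × 670.15 / 2360 = 14.93 L

14.9 L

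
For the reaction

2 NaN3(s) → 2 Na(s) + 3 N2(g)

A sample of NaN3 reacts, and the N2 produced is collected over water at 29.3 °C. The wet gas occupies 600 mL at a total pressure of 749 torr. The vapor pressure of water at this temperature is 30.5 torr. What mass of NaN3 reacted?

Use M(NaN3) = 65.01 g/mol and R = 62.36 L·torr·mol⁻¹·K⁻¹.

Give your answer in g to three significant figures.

0.991 g

P(N2) = 749 − 30.5 = 718.5 torr
n(N2) = PV/RT = (718.5 × 0.6000) / (62.36 × 302.45) = 0.02286 mol
n(NaN3) = (2/3) × 0.02286 = 0.01524 mol
m(NaN3) = 0.01524 × 65.01 = 0.9908 g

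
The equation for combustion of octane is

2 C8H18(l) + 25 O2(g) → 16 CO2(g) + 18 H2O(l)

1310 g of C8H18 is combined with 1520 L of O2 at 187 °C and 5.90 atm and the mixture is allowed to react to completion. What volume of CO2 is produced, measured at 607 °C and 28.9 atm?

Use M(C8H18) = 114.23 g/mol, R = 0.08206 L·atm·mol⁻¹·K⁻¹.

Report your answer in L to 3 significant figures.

229 L

n(C8H18) = 1310 / 114.23 = 11.47 mol
n(O2) = PV/RT = (5.90 × 1520) / (0.08206 × 460.15) = 237.5 mol
For 11.47 mol C8H18, stoichiometry requires (25/2) × 11.47 = 143.4 mol O2; 237.5 mol is available, so C8H18 is limiting.
n(CO2) = (16/2) × 11.47 = 91.76 mol
V(CO2) = nRT/P = 91.76 × 0.08206 × 880.15 / 28.9 = 229.3 L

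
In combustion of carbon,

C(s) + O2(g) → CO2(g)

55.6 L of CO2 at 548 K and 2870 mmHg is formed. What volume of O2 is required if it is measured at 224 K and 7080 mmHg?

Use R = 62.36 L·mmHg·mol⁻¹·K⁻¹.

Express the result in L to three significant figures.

9.21 L

n(CO2) = PV/RT = (2870 × 55.6) / (62.36 × 548) = 4.669 mol
n(O2) = (1/1) × 4.669 = 4.669 mol
V = nRT/P = 4.669 × 62.36 × 224 / 7080 = 9.212 L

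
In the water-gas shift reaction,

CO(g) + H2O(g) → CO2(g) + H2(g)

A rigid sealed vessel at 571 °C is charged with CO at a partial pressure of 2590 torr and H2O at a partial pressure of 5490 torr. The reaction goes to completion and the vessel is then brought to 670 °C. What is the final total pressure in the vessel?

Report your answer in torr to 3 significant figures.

9030 torr

At constant V, partial pressures at 571 °C are proportional to moles, so apply stoichiometry directly to pressures.
P(H2O) required for 2590 torr of CO = (1/1) × 2590 = 2590 torr; available 5490 torr, so CO is limiting.
P(H2O) remaining = 5490 − (1/1) × 2590 = 2900 torr
P(gaseous products) = (1+1)/1 × 2590 = 5180 torr
P_total at 571 °C = 2900 + 5180 = 8080 torr
Scaling to 670 °C: P = 8080 × 943.15/844.15 = 9028 torr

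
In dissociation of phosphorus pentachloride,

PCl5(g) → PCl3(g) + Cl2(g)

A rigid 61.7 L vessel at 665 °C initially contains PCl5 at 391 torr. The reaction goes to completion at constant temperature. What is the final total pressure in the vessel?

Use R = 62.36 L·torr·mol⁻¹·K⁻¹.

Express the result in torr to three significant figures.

Since T and V are fixed, P_final/P_initial = n_final/n_initial = 2/1.
P_final = (2/1) × 391 = 782.0 torr

782 torr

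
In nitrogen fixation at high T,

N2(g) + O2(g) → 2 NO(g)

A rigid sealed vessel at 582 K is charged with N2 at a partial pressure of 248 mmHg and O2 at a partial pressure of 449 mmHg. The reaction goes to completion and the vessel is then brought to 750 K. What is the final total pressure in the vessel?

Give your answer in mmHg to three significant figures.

898 mmHg

With V and T fixed, P_i ∝ n_i, so the mole ratios apply directly to partial pressures at 582 K.
P(O2) required for 248 mmHg of N2 = (1/1) × 248 = 248.0 mmHg; available 449 mmHg, so N2 is limiting.
P(O2) remaining = 449 − (1/1) × 248 = 201.0 mmHg
P(gaseous products) = (2)/1 × 248 = 496.0 mmHg
P_total at 582 K = 201.0 + 496.0 = 697.0 mmHg
Scaling to 750 K: P = 697.0 × 750/582 = 898.2 mmHg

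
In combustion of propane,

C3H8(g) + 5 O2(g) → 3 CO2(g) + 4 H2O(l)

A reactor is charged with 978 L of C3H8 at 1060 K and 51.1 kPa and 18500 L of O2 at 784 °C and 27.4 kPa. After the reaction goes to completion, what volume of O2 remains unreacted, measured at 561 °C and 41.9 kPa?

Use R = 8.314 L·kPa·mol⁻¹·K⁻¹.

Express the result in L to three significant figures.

4850 L

n(C3H8) = PV/RT = (51.1 × 978) / (8.314 × 1060) = 5.671 mol
n(O2) = PV/RT = (27.4 × 18500) / (8.314 × 1057.15) = 57.67 mol
For 5.671 mol C3H8, stoichiometry requires (5/1) × 5.671 = 28.36 mol O2; 57.67 mol is available, so C3H8 is limiting.
n(O2) consumed = (5/1) × 5.671 = 28.36 mol; remaining = 57.67 − 28.36 = 29.31 mol
V(O2) = nRT/P = 29.31 × 8.314 × 834.15 / 41.9 = 4851 L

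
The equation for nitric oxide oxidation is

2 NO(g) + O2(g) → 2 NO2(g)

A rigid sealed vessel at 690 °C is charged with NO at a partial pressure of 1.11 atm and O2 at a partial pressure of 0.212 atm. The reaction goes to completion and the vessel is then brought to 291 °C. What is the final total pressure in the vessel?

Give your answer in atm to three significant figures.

0.650 atm

With V and T fixed, P_i ∝ n_i, so the mole ratios apply directly to partial pressures at 690 °C.
P(O2) required for 1.11 atm of NO = (1/2) × 1.11 = 0.5550 atm; available 0.212 atm, so O2 is limiting.
P(NO) remaining = 1.11 − (2/1) × 0.212 = 0.6860 atm
P(gaseous products) = (2)/1 × 0.212 = 0.4240 atm
P_total at 690 °C = 0.6860 + 0.4240 = 1.110 atm
Scaling to 291 °C: P = 1.110 × 564.15/963.15 = 0.6502 atm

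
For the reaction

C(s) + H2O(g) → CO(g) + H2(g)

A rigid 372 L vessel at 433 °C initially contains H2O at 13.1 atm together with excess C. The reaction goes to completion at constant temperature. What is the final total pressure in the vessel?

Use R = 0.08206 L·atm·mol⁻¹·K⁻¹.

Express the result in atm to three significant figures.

26.2 atm

Since T and V are fixed, P_final/P_initial = n_final/n_initial = 2/1.
P_final = (2/1) × 13.1 = 26.20 atm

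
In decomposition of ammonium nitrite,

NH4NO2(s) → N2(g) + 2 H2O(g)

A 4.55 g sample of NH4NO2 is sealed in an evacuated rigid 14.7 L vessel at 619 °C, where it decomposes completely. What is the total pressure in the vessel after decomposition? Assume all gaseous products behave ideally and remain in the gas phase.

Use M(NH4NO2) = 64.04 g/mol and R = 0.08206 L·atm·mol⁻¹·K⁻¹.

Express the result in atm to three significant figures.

1.06 atm

n(NH4NO2) = 4.55 / 64.04 = 0.07105 mol
n(gas produced) = (3/1) × 0.07105 = 0.2132 mol
P = nRT/V = 0.2132 × 0.08206 × 892.15 / 14.7 = 1.062 atm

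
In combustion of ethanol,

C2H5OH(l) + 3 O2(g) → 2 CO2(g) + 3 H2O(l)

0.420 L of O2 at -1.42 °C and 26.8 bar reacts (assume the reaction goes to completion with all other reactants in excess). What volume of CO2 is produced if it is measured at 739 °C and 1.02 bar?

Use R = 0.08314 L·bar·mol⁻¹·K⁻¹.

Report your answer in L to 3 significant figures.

27.4 L

n(O2) = PV/RT = (26.8 × 0.420) / (0.08314 × 271.73) = 0.4982 mol
n(CO2) = (2/3) × 0.4982 = 0.3321 mol
V = nRT/P = 0.3321 × 0.08314 × 1012.15 / 1.02 = 27.40 L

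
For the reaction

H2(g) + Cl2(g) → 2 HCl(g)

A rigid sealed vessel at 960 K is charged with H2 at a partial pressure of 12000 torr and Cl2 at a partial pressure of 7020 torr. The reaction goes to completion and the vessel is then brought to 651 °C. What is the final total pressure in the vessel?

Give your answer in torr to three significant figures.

18300 torr

At constant V, partial pressures at 960 K are proportional to moles, so apply stoichiometry directly to pressures.
P(Cl2) required for 12000 torr of H2 = (1/1) × 12000 = 12000 torr; available 7020 torr, so Cl2 is limiting.
P(H2) remaining = 12000 − (1/1) × 7020 = 4980 torr
P(gaseous products) = (2)/1 × 7020 = 14040 torr
P_total at 960 K = 4980 + 14040 = 19020 torr
Scaling to 651 °C: P = 19020 × 924.15/960 = 18310 torr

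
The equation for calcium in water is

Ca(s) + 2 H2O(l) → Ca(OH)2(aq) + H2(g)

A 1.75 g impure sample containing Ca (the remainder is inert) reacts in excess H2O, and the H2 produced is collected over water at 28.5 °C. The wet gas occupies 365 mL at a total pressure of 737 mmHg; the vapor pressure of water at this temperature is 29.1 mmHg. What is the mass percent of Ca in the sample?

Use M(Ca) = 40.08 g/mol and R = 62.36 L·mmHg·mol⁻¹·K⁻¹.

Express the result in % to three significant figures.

31.5 %

P(H2) = 737 − 29.1 = 707.9 mmHg
n(H2) = PV/RT = (707.9 × 0.3650) / (62.36 × 301.65) = 0.01374 mol
n(Ca) = (1/1) × 0.01374 = 0.01374 mol
m(Ca) = 0.01374 × 40.08 = 0.5507 g
%Ca = 0.5507 / 1.75 × 100 = 31.47%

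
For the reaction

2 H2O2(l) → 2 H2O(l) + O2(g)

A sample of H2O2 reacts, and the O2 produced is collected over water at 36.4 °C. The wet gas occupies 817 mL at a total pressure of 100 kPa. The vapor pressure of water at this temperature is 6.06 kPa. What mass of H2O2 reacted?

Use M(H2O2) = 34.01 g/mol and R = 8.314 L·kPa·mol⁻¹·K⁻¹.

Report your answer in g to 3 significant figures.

2.03 g

P(O2) = 100 − 6.06 = 93.94 kPa
n(O2) = PV/RT = (93.94 × 0.8170) / (8.314 × 309.55) = 0.02982 mol
n(H2O2) = (2/1) × 0.02982 = 0.05964 mol
m(H2O2) = 0.05964 × 34.01 = 2.028 g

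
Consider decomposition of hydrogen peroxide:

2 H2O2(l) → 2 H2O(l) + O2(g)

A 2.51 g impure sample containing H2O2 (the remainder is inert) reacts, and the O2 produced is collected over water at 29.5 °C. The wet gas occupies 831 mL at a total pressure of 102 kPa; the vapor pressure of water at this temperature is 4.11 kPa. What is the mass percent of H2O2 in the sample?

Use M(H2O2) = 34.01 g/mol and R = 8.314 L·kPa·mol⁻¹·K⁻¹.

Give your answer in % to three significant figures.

P(O2) = 102 − 4.11 = 97.89 kPa
n(O2) = PV/RT = (97.89 × 0.8310) / (8.314 × 302.65) = 0.03233 mol
n(H2O2) = (2/1) × 0.03233 = 0.06466 mol
m(H2O2) = 0.06466 × 34.01 = 2.199 g
%H2O2 = 2.199 / 2.51 × 100 = 87.61%

87.6 %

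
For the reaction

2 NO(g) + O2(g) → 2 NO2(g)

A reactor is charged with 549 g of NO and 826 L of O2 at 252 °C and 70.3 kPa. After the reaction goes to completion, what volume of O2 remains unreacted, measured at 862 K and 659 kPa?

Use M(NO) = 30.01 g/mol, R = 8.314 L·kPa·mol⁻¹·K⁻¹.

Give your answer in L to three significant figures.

n(NO) = 549 / 30.01 = 18.29 mol
n(O2) = PV/RT = (70.3 × 826) / (8.314 × 525.15) = 13.30 mol
For 18.29 mol NO, stoichiometry requires (1/2) × 18.29 = 9.145 mol O2; 13.30 mol is available, so NO is limiting.
n(O2) consumed = (1/2) × 18.29 = 9.145 mol; remaining = 13.30 − 9.145 = 4.155 mol
V(O2) = nRT/P = 4.155 × 8.314 × 862 / 659 = 45.19 L

45.2 L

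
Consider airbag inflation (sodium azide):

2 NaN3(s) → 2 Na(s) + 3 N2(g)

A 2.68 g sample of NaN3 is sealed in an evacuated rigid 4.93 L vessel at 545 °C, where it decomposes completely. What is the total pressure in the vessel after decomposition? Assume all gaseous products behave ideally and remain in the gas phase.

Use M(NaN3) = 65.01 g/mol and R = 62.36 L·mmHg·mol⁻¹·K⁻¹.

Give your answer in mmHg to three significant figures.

n(NaN3) = 2.68 / 65.01 = 0.04122 mol
n(gas produced) = (3/2) × 0.04122 = 0.06183 mol
P = nRT/V = 0.06183 × 62.36 × 818.15 / 4.93 = 639.9 mmHg

640 mmHg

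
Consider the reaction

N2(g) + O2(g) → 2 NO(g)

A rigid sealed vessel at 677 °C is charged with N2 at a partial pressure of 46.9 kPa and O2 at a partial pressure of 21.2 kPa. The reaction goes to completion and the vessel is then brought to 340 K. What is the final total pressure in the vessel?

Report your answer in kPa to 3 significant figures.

24.4 kPa

Because the vessel is rigid and T is held at 677 °C, work the stoichiometry in partial pressures (P_i = n_iRT/V).
P(O2) required for 46.9 kPa of N2 = (1/1) × 46.9 = 46.90 kPa; available 21.2 kPa, so O2 is limiting.
P(N2) remaining = 46.9 − (1/1) × 21.2 = 25.70 kPa
P(gaseous products) = (2)/1 × 21.2 = 42.40 kPa
P_total at 677 °C = 25.70 + 42.40 = 68.10 kPa
Scaling to 340 K: P = 68.10 × 340/950.15 = 24.37 kPa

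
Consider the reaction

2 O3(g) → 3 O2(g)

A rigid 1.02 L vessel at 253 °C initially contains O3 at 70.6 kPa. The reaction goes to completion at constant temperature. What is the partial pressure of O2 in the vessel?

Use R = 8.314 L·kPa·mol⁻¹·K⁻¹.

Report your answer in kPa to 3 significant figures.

106 kPa

n(O3)₀ = PV/RT = (70.6 × 1.02) / (8.314 × 526.15) = 0.01646 mol
n(O2) = (3/2) × 0.01646 = 0.02469 mol
P(O2) = nRT/V = 0.02469 × 8.314 × 526.15 / 1.02 = 105.9 kPa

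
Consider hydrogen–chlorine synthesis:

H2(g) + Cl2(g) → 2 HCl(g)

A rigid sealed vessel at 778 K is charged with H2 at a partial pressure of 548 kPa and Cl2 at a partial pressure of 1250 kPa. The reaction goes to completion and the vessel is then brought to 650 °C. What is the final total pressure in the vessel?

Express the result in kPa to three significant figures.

With V and T fixed, P_i ∝ n_i, so the mole ratios apply directly to partial pressures at 778 K.
P(Cl2) required for 548 kPa of H2 = (1/1) × 548 = 548.0 kPa; available 1250 kPa, so H2 is limiting.
P(Cl2) remaining = 1250 − (1/1) × 548 = 702.0 kPa
P(gaseous products) = (2)/1 × 548 = 1096 kPa
P_total at 778 K = 702.0 + 1096 = 1798 kPa
Scaling to 650 °C: P = 1798 × 923.15/778 = 2133 kPa

2130 kPa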